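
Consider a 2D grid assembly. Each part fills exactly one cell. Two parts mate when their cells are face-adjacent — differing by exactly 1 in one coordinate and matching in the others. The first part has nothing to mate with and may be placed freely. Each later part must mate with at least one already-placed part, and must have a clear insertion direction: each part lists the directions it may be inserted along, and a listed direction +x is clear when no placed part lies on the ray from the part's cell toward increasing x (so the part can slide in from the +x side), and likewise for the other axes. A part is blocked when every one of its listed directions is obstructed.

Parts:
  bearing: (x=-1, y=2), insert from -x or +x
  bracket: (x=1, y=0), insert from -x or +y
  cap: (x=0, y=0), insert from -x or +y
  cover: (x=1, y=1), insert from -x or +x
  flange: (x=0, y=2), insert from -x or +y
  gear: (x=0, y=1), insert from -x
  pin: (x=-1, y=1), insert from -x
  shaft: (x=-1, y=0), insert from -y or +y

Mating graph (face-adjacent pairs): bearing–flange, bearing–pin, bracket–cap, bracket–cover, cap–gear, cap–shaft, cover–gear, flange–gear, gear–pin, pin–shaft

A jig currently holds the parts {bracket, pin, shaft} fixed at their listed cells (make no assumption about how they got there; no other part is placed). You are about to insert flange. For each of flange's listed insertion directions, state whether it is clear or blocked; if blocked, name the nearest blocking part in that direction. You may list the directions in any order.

-x: ray from flange(0, 2) has no placed part ⇒ clear
+y: ray from flange(0, 2) has no placed part ⇒ clear

+y: clear; -x: clear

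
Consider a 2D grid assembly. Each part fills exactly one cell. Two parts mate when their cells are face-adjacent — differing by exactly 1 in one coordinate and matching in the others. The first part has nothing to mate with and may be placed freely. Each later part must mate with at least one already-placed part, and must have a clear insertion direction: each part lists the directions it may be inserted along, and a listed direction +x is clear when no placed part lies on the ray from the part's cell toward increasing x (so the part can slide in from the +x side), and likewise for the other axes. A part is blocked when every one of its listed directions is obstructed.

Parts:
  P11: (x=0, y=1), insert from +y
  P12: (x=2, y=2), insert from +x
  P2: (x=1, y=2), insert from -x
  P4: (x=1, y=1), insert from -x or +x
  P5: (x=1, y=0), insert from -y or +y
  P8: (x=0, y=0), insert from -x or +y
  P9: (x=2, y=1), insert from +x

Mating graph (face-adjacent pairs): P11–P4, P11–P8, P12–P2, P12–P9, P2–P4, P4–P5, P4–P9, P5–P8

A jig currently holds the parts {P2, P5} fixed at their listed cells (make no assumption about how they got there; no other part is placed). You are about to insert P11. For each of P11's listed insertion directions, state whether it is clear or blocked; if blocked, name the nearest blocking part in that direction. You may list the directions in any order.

+y: clear

+y: ray from P11(0, 1) has no placed part ⇒ clear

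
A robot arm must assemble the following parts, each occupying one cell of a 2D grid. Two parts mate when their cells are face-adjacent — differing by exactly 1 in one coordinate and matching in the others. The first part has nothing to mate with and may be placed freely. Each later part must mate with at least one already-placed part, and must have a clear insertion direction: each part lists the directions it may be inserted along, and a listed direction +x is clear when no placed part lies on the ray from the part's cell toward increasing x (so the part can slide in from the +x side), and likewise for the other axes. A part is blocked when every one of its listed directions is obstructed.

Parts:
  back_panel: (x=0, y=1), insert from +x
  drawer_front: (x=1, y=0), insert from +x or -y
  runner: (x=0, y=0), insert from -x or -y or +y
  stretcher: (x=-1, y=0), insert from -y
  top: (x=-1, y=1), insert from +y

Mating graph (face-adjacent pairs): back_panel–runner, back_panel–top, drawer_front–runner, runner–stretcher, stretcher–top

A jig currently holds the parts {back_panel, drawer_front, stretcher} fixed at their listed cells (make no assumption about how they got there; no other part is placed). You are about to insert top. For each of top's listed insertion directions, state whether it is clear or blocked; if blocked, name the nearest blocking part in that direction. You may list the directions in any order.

+y: clear

+y: ray from top(-1, 1) has no placed part ⇒ clear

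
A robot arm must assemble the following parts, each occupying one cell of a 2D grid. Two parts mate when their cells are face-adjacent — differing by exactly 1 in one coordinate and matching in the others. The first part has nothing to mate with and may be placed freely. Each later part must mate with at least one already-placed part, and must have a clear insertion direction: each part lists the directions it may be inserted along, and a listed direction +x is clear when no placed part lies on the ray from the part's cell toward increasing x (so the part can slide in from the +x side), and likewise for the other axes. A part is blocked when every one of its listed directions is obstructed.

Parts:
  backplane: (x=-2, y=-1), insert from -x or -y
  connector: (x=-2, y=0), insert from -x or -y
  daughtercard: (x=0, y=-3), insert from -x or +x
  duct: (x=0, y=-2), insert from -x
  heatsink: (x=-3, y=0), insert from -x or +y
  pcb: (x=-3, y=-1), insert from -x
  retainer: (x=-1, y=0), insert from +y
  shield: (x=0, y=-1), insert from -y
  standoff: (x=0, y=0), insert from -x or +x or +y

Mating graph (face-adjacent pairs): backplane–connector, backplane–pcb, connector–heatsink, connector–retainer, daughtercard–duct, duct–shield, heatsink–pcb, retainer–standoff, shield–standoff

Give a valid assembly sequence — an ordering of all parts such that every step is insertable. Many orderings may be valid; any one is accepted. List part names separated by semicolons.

1. shield@(0, -1) [-y clear] — {shield}
2. duct@(0, -2) [-x clear] — {duct, shield}
3. standoff@(0, 0) [-x clear] — {duct, shield, standoff}
4. daughtercard@(0, -3) [-x clear] — {daughtercard, duct, shield, standoff}
5. retainer@(-1, 0) [+y clear] — {daughtercard, duct, retainer, shield, standoff}
6. connector@(-2, 0) [-x clear] — {connector, daughtercard, duct, retainer, shield, standoff}
7. heatsink@(-3, 0) [-x clear] — {connector, daughtercard, duct, heatsink, retainer, shield, standoff}
8. backplane@(-2, -1) [-x clear] — {backplane, connector, daughtercard, duct, heatsink, retainer, shield, standoff}
9. pcb@(-3, -1) [-x clear] — {backplane, connector, daughtercard, duct, heatsink, pcb, retainer, shield, standoff}

shield; duct; standoff; daughtercard; retainer; connector; heatsink; backplane; pcb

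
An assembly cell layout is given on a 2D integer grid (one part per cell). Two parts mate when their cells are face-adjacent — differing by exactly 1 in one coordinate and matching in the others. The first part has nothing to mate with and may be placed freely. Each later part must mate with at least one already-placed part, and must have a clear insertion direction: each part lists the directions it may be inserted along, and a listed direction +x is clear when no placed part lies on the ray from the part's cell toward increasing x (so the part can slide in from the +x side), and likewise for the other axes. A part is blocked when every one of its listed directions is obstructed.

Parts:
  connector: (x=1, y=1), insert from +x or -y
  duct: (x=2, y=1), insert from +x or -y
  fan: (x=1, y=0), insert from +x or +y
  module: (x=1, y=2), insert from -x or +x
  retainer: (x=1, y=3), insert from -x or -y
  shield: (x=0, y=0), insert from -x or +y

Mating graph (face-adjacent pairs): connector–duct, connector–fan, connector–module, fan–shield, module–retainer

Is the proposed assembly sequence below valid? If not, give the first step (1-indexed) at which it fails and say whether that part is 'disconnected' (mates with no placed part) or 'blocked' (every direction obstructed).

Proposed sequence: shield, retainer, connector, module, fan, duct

Invalid at step 2 (disconnected)

1. shield@(0, 0) [-x clear] — {shield}
2. retainer@(1, 3) — no placed neighbour ⇒ disconnected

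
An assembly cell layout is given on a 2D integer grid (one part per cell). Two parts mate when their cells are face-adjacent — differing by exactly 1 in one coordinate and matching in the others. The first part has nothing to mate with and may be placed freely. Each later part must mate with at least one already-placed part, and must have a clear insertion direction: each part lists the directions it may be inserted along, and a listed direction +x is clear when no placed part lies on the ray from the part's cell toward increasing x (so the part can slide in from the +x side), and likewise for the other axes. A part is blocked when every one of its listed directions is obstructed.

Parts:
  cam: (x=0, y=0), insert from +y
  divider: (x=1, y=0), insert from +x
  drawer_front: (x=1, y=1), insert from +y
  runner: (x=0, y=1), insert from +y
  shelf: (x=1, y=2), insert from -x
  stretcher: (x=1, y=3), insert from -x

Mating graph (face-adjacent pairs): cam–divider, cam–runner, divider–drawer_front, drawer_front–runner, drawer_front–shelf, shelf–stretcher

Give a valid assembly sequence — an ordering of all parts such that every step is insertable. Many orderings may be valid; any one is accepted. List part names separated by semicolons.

1. cam@(0, 0) [+y clear] — {cam}
2. runner@(0, 1) [+y clear] — {cam, runner}
3. drawer_front@(1, 1) [+y clear] — {cam, drawer_front, runner}
4. shelf@(1, 2) [-x clear] — {cam, drawer_front, runner, shelf}
5. stretcher@(1, 3) [-x clear] — {cam, drawer_front, runner, shelf, stretcher}
6. divider@(1, 0) [+x clear] — {cam, divider, drawer_front, runner, shelf, stretcher}

cam; runner; drawer_front; shelf; stretcher; divider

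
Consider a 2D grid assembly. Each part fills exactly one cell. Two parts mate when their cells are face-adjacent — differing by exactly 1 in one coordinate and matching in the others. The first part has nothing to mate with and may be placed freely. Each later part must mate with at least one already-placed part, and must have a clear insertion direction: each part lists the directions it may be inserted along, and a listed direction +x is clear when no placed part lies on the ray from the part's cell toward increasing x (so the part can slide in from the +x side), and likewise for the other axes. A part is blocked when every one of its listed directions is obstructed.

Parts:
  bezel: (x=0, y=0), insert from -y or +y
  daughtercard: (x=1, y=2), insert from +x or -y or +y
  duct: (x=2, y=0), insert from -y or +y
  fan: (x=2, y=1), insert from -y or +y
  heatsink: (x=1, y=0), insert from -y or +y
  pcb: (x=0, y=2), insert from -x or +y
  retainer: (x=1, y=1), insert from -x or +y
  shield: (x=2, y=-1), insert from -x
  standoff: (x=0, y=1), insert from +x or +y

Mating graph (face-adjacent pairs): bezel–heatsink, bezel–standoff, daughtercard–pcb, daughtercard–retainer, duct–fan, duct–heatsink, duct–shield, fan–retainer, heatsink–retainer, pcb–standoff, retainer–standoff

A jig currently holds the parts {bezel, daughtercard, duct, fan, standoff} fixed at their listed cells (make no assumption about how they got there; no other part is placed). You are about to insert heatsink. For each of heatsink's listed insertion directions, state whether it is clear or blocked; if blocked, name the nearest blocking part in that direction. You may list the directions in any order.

-y: ray from heatsink(1, 0) has no placed part ⇒ clear
+y: nearest on ray is daughtercard@(1, 2) ⇒ blocked

+y: blocked by daughtercard; -y: clear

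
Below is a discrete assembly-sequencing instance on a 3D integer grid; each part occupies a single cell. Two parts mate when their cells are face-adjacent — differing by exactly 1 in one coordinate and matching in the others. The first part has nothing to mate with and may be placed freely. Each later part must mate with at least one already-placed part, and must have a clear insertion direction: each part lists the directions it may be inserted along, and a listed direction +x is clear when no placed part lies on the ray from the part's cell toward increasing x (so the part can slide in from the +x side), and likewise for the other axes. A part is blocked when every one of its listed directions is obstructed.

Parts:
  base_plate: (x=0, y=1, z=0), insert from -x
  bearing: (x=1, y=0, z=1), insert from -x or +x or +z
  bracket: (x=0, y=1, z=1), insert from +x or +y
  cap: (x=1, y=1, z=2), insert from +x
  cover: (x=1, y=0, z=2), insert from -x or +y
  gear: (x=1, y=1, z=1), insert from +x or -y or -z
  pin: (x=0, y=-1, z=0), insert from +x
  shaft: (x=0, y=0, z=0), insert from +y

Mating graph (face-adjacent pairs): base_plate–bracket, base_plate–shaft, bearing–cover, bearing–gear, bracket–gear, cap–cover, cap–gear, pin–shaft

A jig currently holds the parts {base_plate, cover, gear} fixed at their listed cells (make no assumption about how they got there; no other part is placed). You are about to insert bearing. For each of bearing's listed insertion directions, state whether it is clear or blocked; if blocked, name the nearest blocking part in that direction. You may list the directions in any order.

-x: ray from bearing(1, 0, 1) has no placed part ⇒ clear
+x: ray from bearing(1, 0, 1) has no placed part ⇒ clear
+z: nearest on ray is cover@(1, 0, 2) ⇒ blocked

+x: clear; +z: blocked by cover; -x: clear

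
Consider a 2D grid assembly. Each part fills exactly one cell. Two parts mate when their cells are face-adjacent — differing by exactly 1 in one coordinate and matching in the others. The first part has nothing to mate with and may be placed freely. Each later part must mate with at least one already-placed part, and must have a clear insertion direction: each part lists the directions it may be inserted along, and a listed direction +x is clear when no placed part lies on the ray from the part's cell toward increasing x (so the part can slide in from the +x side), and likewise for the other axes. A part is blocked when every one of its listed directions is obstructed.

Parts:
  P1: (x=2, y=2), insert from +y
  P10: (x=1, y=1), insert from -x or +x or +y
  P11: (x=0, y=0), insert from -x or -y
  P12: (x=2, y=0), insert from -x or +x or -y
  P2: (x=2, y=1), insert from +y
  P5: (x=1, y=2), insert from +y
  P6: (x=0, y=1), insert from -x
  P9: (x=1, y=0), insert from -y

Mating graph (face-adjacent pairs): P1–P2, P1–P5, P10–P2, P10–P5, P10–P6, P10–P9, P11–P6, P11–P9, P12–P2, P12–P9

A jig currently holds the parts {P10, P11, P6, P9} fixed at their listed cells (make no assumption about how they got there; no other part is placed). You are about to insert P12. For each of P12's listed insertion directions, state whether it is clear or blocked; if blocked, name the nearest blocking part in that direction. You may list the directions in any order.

+x: clear; -x: blocked by P9; -y: clear

-x: nearest on ray is P9@(1, 0) ⇒ blocked
+x: ray from P12(2, 0) has no placed part ⇒ clear
-y: ray from P12(2, 0) has no placed part ⇒ clear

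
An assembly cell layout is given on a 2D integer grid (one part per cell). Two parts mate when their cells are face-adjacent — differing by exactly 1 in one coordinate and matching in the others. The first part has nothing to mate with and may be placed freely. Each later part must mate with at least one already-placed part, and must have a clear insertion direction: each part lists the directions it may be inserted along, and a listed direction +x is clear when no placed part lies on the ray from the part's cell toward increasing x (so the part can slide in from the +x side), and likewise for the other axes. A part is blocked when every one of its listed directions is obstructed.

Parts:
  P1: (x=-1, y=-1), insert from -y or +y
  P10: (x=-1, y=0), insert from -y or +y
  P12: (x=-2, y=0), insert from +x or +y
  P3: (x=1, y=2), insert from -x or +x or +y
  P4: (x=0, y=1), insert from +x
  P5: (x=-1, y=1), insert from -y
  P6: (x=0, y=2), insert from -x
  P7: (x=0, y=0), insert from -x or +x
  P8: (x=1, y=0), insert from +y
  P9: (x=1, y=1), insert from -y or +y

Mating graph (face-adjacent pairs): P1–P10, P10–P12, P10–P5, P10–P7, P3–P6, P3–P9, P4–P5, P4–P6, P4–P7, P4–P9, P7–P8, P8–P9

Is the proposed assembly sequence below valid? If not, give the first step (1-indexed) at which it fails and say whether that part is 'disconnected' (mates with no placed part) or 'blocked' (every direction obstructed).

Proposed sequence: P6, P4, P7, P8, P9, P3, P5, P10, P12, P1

Valid

1. P6@(0, 2) [-x clear] — {P6}
2. P4@(0, 1) [+x clear] — {P4, P6}
3. P7@(0, 0) [-x clear] — {P4, P6, P7}
4. P8@(1, 0) [+y clear] — {P4, P6, P7, P8}
5. P9@(1, 1) [+y clear] — {P4, P6, P7, P8, P9}
6. P3@(1, 2) [+x clear] — {P3, P4, P6, P7, P8, P9}
7. P5@(-1, 1) [-y clear] — {P3, P4, P5, P6, P7, P8, P9}
8. P10@(-1, 0) [-y clear] — {P10, P3, P4, P5, P6, P7, P8, P9}
9. P12@(-2, 0) [+y clear] — {P10, P12, P3, P4, P5, P6, P7, P8, P9}
10. P1@(-1, -1) [-y clear] — {P1, P10, P12, P3, P4, P5, P6, P7, P8, P9}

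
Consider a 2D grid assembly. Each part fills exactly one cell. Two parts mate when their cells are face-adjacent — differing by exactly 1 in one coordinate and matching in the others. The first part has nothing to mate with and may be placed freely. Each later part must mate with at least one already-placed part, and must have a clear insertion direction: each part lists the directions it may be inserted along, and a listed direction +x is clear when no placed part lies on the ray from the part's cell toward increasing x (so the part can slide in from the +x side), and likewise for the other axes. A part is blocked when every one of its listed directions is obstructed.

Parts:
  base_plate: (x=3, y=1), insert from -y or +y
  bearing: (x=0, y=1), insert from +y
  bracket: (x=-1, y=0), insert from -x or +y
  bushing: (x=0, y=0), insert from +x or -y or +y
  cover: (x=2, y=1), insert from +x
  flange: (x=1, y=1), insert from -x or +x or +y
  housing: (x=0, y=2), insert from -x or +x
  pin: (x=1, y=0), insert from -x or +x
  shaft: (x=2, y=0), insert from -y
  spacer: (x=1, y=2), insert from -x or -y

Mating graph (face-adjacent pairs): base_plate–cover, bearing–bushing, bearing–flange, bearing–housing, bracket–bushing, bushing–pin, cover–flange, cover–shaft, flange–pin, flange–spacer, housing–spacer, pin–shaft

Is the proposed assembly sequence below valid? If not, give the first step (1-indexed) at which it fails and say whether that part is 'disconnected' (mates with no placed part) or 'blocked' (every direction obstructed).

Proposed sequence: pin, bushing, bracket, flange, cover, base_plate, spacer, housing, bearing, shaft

Invalid at step 9 (blocked)

1. pin@(1, 0) [-x clear] — {pin}
2. bushing@(0, 0) [-y clear] — {bushing, pin}
3. bracket@(-1, 0) [-x clear] — {bracket, bushing, pin}
4. flange@(1, 1) [-x clear] — {bracket, bushing, flange, pin}
5. cover@(2, 1) [+x clear] — {bracket, bushing, cover, flange, pin}
6. base_plate@(3, 1) [-y clear] — {base_plate, bracket, bushing, cover, flange, pin}
7. spacer@(1, 2) [-x clear] — {base_plate, bracket, bushing, cover, flange, pin, spacer}
8. housing@(0, 2) [-x clear] — {base_plate, bracket, bushing, cover, flange, housing, pin, spacer}
9. bearing@(0, 1) — +y all obstructed ⇒ blocked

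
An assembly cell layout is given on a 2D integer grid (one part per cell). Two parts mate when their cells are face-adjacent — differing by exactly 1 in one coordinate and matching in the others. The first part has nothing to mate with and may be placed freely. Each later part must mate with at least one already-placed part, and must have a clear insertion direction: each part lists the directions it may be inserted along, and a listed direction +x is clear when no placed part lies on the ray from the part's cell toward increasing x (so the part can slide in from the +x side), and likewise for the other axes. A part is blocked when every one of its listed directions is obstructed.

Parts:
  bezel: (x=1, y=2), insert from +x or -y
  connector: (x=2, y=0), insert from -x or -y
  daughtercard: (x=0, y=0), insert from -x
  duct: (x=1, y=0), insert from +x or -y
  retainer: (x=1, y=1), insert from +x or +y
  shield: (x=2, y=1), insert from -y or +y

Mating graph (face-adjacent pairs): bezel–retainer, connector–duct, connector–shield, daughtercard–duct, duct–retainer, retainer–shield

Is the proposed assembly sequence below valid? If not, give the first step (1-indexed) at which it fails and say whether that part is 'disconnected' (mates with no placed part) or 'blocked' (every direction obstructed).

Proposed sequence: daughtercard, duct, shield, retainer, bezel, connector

1. daughtercard@(0, 0) [-x clear] — {daughtercard}
2. duct@(1, 0) [+x clear] — {daughtercard, duct}
3. shield@(2, 1) — no placed neighbour ⇒ disconnected

Invalid at step 3 (disconnected)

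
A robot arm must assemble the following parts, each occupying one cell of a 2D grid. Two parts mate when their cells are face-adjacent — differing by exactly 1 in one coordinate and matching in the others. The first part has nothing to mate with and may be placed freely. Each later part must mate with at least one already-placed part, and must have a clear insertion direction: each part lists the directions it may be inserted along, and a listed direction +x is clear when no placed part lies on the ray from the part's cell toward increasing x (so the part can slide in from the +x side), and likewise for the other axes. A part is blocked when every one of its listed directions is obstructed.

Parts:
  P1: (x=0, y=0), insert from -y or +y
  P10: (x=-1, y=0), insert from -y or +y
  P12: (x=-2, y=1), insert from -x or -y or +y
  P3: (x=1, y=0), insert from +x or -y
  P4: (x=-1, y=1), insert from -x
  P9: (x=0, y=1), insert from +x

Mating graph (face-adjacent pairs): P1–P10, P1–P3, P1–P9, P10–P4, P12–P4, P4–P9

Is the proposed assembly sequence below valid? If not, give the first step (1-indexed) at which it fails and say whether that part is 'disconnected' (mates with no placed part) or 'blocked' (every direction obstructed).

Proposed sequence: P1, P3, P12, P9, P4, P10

1. P1@(0, 0) [-y clear] — {P1}
2. P3@(1, 0) [+x clear] — {P1, P3}
3. P12@(-2, 1) — no placed neighbour ⇒ disconnected

Invalid at step 3 (disconnected)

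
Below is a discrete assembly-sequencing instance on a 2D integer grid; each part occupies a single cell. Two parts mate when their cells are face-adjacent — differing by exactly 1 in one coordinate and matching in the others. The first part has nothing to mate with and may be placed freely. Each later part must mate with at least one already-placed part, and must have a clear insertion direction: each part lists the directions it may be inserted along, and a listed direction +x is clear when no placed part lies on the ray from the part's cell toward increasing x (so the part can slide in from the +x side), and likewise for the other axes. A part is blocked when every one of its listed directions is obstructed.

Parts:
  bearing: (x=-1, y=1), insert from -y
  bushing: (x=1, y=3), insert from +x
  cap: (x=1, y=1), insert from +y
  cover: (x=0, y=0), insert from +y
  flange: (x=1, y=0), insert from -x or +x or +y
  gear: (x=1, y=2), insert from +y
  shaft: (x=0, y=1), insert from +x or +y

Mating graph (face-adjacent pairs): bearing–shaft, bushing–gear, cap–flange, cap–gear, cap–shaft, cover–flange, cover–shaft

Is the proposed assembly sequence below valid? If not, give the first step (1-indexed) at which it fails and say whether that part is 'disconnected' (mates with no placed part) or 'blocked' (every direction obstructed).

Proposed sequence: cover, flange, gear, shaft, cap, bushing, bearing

Invalid at step 3 (disconnected)

1. cover@(0, 0) [+y clear] — {cover}
2. flange@(1, 0) [+x clear] — {cover, flange}
3. gear@(1, 2) — no placed neighbour ⇒ disconnected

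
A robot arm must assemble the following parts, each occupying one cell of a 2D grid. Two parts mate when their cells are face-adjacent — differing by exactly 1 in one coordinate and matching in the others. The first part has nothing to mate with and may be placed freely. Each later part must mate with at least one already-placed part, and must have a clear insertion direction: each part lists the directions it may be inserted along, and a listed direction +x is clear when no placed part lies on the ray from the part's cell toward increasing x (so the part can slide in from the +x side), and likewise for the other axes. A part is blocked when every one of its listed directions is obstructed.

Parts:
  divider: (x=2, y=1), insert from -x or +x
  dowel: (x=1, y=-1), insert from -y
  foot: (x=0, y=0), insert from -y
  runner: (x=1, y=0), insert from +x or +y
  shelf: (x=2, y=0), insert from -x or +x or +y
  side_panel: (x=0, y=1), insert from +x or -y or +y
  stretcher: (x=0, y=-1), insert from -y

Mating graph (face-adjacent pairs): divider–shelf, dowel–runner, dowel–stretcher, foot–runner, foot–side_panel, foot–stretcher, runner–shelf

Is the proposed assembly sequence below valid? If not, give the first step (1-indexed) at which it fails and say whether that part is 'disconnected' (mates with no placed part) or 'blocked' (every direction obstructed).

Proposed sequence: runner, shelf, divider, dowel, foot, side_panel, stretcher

Valid

1. runner@(1, 0) [+x clear] — {runner}
2. shelf@(2, 0) [+x clear] — {runner, shelf}
3. divider@(2, 1) [-x clear] — {divider, runner, shelf}
4. dowel@(1, -1) [-y clear] — {divider, dowel, runner, shelf}
5. foot@(0, 0) [-y clear] — {divider, dowel, foot, runner, shelf}
6. side_panel@(0, 1) [+y clear] — {divider, dowel, foot, runner, shelf, side_panel}
7. stretcher@(0, -1) [-y clear] — {divider, dowel, foot, runner, shelf, side_panel, stretcher}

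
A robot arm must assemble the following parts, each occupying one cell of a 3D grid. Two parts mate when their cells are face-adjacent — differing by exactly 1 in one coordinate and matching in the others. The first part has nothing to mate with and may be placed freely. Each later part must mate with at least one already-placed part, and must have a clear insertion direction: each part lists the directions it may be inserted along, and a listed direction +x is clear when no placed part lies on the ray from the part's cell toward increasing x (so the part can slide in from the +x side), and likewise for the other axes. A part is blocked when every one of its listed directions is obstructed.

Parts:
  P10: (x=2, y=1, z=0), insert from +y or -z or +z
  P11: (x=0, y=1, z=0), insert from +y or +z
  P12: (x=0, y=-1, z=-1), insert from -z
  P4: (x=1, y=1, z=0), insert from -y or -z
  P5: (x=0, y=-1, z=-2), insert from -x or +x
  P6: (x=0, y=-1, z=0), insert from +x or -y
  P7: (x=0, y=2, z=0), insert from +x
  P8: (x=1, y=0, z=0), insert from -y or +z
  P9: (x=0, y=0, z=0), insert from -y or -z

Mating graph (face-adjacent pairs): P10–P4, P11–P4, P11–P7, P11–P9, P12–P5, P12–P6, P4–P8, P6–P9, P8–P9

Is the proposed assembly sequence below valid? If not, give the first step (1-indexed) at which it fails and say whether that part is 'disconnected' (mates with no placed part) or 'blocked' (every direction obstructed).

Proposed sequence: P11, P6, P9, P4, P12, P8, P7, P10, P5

1. P11@(0, 1, 0) [+y clear] — {P11}
2. P6@(0, -1, 0) — no placed neighbour ⇒ disconnected

Invalid at step 2 (disconnected)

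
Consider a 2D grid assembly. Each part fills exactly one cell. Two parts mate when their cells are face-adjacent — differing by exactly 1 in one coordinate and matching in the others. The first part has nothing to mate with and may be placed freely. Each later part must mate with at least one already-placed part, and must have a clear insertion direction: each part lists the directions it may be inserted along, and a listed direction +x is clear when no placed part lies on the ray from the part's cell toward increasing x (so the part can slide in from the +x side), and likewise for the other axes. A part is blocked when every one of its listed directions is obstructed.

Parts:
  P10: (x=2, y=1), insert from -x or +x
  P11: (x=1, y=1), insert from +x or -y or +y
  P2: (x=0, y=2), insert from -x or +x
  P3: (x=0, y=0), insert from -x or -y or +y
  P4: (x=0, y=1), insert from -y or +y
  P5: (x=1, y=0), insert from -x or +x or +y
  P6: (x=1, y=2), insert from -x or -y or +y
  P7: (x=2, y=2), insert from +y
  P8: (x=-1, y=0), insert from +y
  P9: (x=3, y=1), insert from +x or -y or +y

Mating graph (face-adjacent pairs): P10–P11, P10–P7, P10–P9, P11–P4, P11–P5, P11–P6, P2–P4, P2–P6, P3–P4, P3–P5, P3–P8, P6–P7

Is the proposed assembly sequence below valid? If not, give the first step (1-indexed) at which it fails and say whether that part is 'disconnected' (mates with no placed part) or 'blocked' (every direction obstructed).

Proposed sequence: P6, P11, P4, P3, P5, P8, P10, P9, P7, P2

Valid

1. P6@(1, 2) [-x clear] — {P6}
2. P11@(1, 1) [+x clear] — {P11, P6}
3. P4@(0, 1) [-y clear] — {P11, P4, P6}
4. P3@(0, 0) [-x clear] — {P11, P3, P4, P6}
5. P5@(1, 0) [+x clear] — {P11, P3, P4, P5, P6}
6. P8@(-1, 0) [+y clear] — {P11, P3, P4, P5, P6, P8}
7. P10@(2, 1) [+x clear] — {P10, P11, P3, P4, P5, P6, P8}
8. P9@(3, 1) [+x clear] — {P10, P11, P3, P4, P5, P6, P8, P9}
9. P7@(2, 2) [+y clear] — {P10, P11, P3, P4, P5, P6, P7, P8, P9}
10. P2@(0, 2) [-x clear] — {P10, P11, P2, P3, P4, P5, P6, P7, P8, P9}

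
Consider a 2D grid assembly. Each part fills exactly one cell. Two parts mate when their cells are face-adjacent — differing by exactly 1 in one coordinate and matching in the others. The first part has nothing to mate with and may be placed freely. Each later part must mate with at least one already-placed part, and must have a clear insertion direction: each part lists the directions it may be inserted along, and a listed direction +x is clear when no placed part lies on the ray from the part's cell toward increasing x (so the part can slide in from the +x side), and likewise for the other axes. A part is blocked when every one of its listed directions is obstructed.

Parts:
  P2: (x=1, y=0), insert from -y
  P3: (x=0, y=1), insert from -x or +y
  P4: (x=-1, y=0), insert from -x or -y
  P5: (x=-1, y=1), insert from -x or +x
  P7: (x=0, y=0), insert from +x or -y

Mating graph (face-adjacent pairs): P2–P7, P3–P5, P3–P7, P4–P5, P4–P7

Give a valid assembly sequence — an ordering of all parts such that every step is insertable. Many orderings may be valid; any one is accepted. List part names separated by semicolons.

1. P7@(0, 0) [+x clear] — {P7}
2. P4@(-1, 0) [-x clear] — {P4, P7}
3. P5@(-1, 1) [-x clear] — {P4, P5, P7}
4. P2@(1, 0) [-y clear] — {P2, P4, P5, P7}
5. P3@(0, 1) [+y clear] — {P2, P3, P4, P5, P7}

P7; P4; P5; P2; P3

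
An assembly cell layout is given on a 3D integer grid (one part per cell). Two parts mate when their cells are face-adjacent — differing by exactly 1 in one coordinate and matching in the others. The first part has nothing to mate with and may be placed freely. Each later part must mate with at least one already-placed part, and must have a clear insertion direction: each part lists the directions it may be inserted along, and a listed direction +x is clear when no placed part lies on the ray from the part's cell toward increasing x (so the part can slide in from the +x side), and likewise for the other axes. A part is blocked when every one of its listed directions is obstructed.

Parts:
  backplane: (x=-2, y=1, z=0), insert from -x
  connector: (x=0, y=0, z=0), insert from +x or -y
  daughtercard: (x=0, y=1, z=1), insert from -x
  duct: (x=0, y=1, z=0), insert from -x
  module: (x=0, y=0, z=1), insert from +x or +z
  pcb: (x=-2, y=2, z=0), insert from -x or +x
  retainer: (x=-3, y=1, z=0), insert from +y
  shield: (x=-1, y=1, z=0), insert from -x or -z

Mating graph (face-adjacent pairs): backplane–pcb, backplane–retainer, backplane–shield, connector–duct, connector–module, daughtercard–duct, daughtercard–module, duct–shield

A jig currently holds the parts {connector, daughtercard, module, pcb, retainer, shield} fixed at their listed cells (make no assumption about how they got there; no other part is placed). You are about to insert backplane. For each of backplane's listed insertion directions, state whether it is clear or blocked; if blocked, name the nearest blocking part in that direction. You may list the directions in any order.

-x: nearest on ray is retainer@(-3, 1, 0) ⇒ blocked

-x: blocked by retainer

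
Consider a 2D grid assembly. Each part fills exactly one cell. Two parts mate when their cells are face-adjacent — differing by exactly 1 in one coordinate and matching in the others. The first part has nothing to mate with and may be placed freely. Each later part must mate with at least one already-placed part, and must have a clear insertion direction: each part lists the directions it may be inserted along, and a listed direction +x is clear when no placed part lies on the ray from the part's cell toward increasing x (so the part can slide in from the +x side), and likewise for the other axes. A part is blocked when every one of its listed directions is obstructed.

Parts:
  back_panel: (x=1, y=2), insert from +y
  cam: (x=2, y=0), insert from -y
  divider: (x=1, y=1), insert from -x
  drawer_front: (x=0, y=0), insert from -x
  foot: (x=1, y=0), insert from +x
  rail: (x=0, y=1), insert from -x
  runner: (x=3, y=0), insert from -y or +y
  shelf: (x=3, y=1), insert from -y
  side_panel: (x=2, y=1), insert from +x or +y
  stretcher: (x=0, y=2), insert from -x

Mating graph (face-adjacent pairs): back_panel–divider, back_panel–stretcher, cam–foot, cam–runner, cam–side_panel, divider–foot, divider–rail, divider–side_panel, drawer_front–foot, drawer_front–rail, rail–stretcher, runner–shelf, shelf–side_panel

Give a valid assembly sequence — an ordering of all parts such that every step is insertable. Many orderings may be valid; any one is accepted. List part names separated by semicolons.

divider; foot; drawer_front; rail; side_panel; stretcher; cam; shelf; runner; back_panel

1. divider@(1, 1) [-x clear] — {divider}
2. foot@(1, 0) [+x clear] — {divider, foot}
3. drawer_front@(0, 0) [-x clear] — {divider, drawer_front, foot}
4. rail@(0, 1) [-x clear] — {divider, drawer_front, foot, rail}
5. side_panel@(2, 1) [+x clear] — {divider, drawer_front, foot, rail, side_panel}
6. stretcher@(0, 2) [-x clear] — {divider, drawer_front, foot, rail, side_panel, stretcher}
7. cam@(2, 0) [-y clear] — {cam, divider, drawer_front, foot, rail, side_panel, stretcher}
8. shelf@(3, 1) [-y clear] — {cam, divider, drawer_front, foot, rail, shelf, side_panel, stretcher}
9. runner@(3, 0) [-y clear] — {cam, divider, drawer_front, foot, rail, runner, shelf, side_panel, stretcher}
10. back_panel@(1, 2) [+y clear] — {back_panel, cam, divider, drawer_front, foot, rail, runner, shelf, side_panel, stretcher}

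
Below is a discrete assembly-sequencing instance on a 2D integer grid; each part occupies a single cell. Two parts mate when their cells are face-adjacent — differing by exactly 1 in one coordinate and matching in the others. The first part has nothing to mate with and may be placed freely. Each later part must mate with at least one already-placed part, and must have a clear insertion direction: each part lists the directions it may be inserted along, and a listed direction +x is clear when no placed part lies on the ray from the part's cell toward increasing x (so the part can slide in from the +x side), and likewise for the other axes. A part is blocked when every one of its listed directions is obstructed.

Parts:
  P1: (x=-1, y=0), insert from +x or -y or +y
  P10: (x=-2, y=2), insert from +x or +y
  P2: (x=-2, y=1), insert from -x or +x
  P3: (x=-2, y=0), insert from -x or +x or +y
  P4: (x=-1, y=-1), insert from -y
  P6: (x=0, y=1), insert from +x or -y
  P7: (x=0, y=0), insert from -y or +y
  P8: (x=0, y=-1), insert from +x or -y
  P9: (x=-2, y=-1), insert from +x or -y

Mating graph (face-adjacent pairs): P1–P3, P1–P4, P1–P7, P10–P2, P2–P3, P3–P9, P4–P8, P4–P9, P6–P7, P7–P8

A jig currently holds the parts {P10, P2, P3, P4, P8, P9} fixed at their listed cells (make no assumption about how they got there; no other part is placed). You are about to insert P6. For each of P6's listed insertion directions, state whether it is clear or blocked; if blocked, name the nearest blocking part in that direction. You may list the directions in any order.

+x: ray from P6(0, 1) has no placed part ⇒ clear
-y: nearest on ray is P8@(0, -1) ⇒ blocked

+x: clear; -y: blocked by P8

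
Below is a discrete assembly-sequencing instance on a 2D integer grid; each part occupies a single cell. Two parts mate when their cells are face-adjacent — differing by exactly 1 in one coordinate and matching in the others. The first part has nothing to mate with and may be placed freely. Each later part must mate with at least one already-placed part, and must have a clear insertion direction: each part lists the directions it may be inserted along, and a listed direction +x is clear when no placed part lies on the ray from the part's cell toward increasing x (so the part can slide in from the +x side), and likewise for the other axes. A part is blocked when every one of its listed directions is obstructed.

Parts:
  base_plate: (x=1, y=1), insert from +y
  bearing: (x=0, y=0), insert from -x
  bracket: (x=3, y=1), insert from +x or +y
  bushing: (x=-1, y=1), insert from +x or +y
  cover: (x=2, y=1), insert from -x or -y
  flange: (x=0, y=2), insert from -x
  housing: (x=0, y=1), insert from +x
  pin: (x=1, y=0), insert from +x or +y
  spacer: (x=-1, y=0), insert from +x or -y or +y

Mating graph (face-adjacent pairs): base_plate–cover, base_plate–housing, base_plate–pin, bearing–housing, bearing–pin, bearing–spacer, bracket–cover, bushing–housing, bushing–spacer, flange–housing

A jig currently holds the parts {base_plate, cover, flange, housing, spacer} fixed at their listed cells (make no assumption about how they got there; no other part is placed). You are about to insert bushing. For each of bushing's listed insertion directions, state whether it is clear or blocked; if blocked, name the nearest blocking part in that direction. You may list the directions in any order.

+x: blocked by housing; +y: clear

+x: nearest on ray is housing@(0, 1) ⇒ blocked
+y: ray from bushing(-1, 1) has no placed part ⇒ clear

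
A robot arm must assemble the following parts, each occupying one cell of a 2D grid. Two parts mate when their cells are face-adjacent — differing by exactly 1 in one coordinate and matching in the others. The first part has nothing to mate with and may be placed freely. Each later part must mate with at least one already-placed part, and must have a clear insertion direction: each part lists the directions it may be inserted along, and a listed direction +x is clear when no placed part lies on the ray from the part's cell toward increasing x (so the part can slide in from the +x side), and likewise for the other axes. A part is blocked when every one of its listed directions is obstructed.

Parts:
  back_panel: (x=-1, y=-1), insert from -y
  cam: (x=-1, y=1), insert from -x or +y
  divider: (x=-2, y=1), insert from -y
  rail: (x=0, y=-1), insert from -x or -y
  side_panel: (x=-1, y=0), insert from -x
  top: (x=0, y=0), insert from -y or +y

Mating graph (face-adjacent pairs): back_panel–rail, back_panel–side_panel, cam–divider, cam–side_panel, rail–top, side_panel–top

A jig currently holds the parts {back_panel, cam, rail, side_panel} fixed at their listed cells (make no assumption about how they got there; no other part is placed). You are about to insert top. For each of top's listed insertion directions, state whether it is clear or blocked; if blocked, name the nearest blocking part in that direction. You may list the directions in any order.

+y: clear; -y: blocked by rail

-y: nearest on ray is rail@(0, -1) ⇒ blocked
+y: ray from top(0, 0) has no placed part ⇒ clear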